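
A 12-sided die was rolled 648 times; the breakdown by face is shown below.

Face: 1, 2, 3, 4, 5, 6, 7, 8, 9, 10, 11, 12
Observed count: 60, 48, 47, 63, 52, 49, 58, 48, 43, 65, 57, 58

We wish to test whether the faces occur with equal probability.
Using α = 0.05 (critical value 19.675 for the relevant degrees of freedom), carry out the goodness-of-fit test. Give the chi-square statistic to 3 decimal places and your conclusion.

Expected count for each of the 12 categories: 648/12 = 54.
1: (60 − 54)²/54 = 36/54 = 0.6667
2: (48 − 54)²/54 = 36/54 = 0.6667
3: (47 − 54)²/54 = 49/54 = 0.9074
4: (63 − 54)²/54 = 81/54 = 1.5000
5: (52 − 54)²/54 = 4/54 = 0.0741
6: (49 − 54)²/54 = 25/54 = 0.4630
7: (58 − 54)²/54 = 16/54 = 0.2963
8: (48 − 54)²/54 = 36/54 = 0.6667
9: (43 − 54)²/54 = 121/54 = 2.2407
10: (65 − 54)²/54 = 121/54 = 2.2407
11: (57 − 54)²/54 = 9/54 = 0.1667
12: (58 − 54)²/54 = 16/54 = 0.2963
Sum = 10.185
df = 11. Since 10.185 < 19.675, we do not reject H₀.

10.185; do not reject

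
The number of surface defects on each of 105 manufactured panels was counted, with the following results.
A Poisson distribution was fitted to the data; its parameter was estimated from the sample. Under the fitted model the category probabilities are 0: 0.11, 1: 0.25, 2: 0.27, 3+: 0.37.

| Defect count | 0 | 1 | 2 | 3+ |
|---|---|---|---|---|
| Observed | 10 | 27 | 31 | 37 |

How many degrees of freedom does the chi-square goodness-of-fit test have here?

2

There are k = 4 categories and 1 parameter estimated from the data, so df = 4 − 1 − 1 = 2.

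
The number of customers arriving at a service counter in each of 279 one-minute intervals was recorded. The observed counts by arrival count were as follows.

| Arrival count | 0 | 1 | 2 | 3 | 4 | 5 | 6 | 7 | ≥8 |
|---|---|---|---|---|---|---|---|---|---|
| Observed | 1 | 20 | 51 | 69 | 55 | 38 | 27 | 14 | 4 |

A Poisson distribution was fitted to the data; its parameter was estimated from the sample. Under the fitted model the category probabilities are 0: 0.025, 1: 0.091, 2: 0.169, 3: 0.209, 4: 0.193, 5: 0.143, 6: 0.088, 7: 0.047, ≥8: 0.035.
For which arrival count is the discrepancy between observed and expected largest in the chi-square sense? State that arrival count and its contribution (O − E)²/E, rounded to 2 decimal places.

Expected counts E_i = n·p_i: 279×0.025 = 6.975, 279×0.091 = 25.389, 279×0.169 = 47.151, 279×0.209 = 58.311, 279×0.193 = 53.847, 279×0.143 = 39.897, 279×0.088 = 24.552, 279×0.047 = 13.113, 279×0.035 = 9.765.
cat         O        E   (O−E)²/E
0           1    6.975      5.118
1          20   25.389      1.144
2          51   47.151      0.314
3          69   58.311      1.959
4          55   53.847      0.025
5          38   39.897      0.090
6          27   24.552      0.244
7          14   13.113      0.060
≥8          4    9.765      3.404
The largest term is for 0: 5.12.

0, 5.12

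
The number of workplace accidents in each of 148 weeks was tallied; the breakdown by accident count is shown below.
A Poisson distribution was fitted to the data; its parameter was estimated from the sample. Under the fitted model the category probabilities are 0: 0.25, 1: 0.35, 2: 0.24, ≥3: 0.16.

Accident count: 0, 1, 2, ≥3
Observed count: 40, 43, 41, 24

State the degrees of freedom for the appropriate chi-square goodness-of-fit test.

2

There are k = 4 categories and 1 parameter estimated from the data, so df = 4 − 1 − 1 = 2.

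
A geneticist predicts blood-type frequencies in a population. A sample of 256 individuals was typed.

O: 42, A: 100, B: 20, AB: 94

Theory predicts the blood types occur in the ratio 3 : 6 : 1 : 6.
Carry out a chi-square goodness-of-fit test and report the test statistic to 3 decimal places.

1.958

Ratio total = 16. Expected counts: 256×3/16 = 48, 256×6/16 = 96, 256×1/16 = 16, 256×6/16 = 96.
O: (42 − 48)²/48 = 36/48 = 0.7500
A: (100 − 96)²/96 = 16/96 = 0.1667
B: (20 − 16)²/16 = 16/16 = 1.0000
AB: (94 − 96)²/96 = 4/96 = 0.0417
Sum = 1.958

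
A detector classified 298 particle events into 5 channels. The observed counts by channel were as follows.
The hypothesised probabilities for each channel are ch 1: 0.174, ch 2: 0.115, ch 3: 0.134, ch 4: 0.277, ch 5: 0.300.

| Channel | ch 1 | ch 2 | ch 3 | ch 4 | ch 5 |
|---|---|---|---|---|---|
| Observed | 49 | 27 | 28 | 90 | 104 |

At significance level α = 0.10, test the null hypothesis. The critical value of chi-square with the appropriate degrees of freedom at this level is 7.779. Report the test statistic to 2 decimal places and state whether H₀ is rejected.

8.32; reject

Expected counts E_i = n·p_i: 298×0.174 = 51.852, 298×0.115 = 34.27, 298×0.134 = 39.932, 298×0.277 = 82.546, 298×0.300 = 89.4.
cat         O        E   (O−E)²/E
ch 1       49   51.852      0.157
ch 2       27    34.27      1.542
ch 3       28   39.932      3.565
ch 4       90   82.546      0.673
ch 5      104     89.4      2.384
Sum = 8.32
df = 4. Since 8.32 > 7.779, we reject H₀.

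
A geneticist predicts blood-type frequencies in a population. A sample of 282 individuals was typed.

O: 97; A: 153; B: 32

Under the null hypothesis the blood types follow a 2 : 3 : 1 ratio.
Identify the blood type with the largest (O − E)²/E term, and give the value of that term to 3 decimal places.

Ratio total = 6. Expected counts: 282×2/6 = 94, 282×3/6 = 141, 282×1/6 = 47.
χ² = (97−94)²/94 + (153−141)²/141 + (32−47)²/47
   = 0.0957 + 1.0213 + 4.7872
The largest term is for B: 4.787.

B, 4.787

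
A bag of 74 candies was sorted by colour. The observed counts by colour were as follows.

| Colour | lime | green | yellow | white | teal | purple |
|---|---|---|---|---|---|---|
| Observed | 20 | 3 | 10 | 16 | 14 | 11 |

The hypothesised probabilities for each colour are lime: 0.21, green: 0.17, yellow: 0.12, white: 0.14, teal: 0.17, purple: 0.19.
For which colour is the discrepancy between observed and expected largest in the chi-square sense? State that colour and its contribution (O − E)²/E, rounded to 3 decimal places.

green, 7.295

Expected counts E_i = n·p_i: 74×0.21 = 15.54, 74×0.17 = 12.58, 74×0.12 = 8.88, 74×0.14 = 10.36, 74×0.17 = 12.58, 74×0.19 = 14.06.
χ² = (20−15.54)²/15.54 + (3−12.58)²/12.58 + (10−8.88)²/8.88 + (16−10.36)²/10.36 + (14−12.58)²/12.58 + (11−14.06)²/14.06
   = 1.2800 + 7.2954 + 0.1413 + 3.0704 + 0.1603 + 0.6660
The largest term is for green: 7.295.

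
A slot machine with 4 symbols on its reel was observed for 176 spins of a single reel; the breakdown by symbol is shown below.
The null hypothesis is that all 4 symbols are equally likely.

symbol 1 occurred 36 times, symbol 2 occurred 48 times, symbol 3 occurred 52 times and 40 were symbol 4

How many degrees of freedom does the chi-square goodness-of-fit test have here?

3

There are k = 4 categories and no parameters were estimated from the data, so df = 4 − 1 = 3.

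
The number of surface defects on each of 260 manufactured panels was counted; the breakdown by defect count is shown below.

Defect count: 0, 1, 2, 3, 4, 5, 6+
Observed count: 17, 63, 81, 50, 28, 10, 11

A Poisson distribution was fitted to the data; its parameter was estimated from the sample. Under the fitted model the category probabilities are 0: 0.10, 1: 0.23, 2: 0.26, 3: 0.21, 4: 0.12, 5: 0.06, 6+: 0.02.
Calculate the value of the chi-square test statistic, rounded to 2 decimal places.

Expected counts E_i = n·p_i: 260×0.10 = 26, 260×0.23 = 59.8, 260×0.26 = 67.6, 260×0.21 = 54.6, 260×0.12 = 31.2, 260×0.06 = 15.6, 260×0.02 = 5.2.
χ² = (17−26)²/26 + (63−59.8)²/59.8 + (81−67.6)²/67.6 + (50−54.6)²/54.6 + (28−31.2)²/31.2 + (10−15.6)²/15.6 + (11−5.2)²/5.2
   = 3.115 + 0.171 + 2.656 + 0.388 + 0.328 + 2.010 + 6.469
Sum = 15.14

15.14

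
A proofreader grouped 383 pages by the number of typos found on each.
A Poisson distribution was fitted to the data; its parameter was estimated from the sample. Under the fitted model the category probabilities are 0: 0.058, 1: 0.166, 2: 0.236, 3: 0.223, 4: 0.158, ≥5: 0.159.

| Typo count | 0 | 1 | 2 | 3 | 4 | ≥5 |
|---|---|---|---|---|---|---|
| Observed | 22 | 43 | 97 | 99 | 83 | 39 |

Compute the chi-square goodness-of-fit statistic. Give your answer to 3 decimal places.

25.538

Expected counts E_i = n·p_i: 383×0.058 = 22.214, 383×0.166 = 63.578, 383×0.236 = 90.388, 383×0.223 = 85.409, 383×0.158 = 60.514, 383×0.159 = 60.897.
cat         O        E   (O−E)²/E
0          22   22.214     0.0021
1          43   63.578     6.6604
2          97   90.388     0.4837
3          99   85.409     2.1627
4          83   60.514     8.3554
≥5         39   60.897     7.8736
Sum = 25.538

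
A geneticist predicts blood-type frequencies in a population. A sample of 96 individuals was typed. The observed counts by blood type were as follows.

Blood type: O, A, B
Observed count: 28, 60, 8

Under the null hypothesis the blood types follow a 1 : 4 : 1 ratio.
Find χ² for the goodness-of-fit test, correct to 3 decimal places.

Ratio total = 6. Expected counts: 96×1/6 = 16, 96×4/6 = 64, 96×1/6 = 16.
O: (28 − 16)²/16 = 144/16 = 9.0000
A: (60 − 64)²/64 = 16/64 = 0.2500
B: (8 − 16)²/16 = 64/16 = 4.0000
Sum = 13.250

13.250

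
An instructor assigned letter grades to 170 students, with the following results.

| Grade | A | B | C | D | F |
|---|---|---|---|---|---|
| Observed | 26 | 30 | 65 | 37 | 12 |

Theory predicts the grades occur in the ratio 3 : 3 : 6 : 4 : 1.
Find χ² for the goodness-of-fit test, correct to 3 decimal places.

1.575

Ratio total = 17. Expected counts: 170×3/17 = 30, 170×3/17 = 30, 170×6/17 = 60, 170×4/17 = 40, 170×1/17 = 10.
A: (26 − 30)²/30 = 16/30 = 0.5333
B: (30 − 30)²/30 = 0/30 = 0.0000
C: (65 − 60)²/60 = 25/60 = 0.4167
D: (37 − 40)²/40 = 9/40 = 0.2250
F: (12 − 10)²/10 = 4/10 = 0.4000
Sum = 1.575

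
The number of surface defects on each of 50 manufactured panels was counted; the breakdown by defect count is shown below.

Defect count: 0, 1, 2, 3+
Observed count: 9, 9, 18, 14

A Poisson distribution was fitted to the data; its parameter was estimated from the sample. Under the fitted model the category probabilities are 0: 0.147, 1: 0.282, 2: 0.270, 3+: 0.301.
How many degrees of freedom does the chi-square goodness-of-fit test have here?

2

There are k = 4 categories and 1 parameter estimated from the data, so df = 4 − 1 − 1 = 2.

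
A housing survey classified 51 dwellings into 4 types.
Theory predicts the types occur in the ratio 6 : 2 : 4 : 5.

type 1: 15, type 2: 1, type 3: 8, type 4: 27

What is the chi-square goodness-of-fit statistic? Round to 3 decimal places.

15.600

Ratio total = 17. Expected counts: 51×6/17 = 18, 51×2/17 = 6, 51×4/17 = 12, 51×5/17 = 15.
cat         O        E   (O−E)²/E
type 1     15       18     0.5000
type 2      1        6     4.1667
type 3      8       12     1.3333
type 4     27       15     9.6000
Sum = 15.600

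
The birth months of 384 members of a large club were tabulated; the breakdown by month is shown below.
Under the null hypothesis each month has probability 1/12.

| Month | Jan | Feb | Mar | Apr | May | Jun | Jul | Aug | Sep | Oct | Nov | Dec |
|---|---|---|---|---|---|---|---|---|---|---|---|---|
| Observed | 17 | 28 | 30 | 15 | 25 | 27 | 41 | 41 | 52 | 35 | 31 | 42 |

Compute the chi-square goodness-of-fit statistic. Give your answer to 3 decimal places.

40.000

Expected count for each of the 12 categories: 384/12 = 32.
Jan: (17 − 32)²/32 = 225/32 = 7.0313
Feb: (28 − 32)²/32 = 16/32 = 0.5000
Mar: (30 − 32)²/32 = 4/32 = 0.1250
Apr: (15 − 32)²/32 = 289/32 = 9.0313
May: (25 − 32)²/32 = 49/32 = 1.5313
Jun: (27 − 32)²/32 = 25/32 = 0.7813
Jul: (41 − 32)²/32 = 81/32 = 2.5313
Aug: (41 − 32)²/32 = 81/32 = 2.5313
Sep: (52 − 32)²/32 = 400/32 = 12.5000
Oct: (35 − 32)²/32 = 9/32 = 0.2813
Nov: (31 − 32)²/32 = 1/32 = 0.0313
Dec: (42 − 32)²/32 = 100/32 = 3.1250
Sum = 40.000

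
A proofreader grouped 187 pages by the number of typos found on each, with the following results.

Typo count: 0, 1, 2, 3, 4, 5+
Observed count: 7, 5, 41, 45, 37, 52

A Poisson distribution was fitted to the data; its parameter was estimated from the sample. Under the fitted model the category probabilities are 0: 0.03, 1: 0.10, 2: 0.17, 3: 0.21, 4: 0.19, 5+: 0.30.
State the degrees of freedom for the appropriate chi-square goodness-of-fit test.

4

There are k = 6 categories and 1 parameter estimated from the data, so df = 6 − 1 − 1 = 4.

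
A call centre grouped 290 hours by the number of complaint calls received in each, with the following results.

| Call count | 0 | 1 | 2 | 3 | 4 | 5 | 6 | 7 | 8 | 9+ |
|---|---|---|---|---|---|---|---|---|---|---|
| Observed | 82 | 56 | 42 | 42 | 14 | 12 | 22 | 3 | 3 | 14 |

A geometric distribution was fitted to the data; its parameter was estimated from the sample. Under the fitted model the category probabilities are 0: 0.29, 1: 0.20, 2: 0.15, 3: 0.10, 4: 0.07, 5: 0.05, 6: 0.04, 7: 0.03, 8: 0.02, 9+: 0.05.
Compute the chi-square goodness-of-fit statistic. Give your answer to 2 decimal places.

22.81

Expected counts E_i = n·p_i: 290×0.29 = 84.1, 290×0.20 = 58, 290×0.15 = 43.5, 290×0.10 = 29, 290×0.07 = 20.3, 290×0.05 = 14.5, 290×0.04 = 11.6, 290×0.03 = 8.7, 290×0.02 = 5.8, 290×0.05 = 14.5.
χ² = (82−84.1)²/84.1 + (56−58)²/58 + (42−43.5)²/43.5 + (42−29)²/29 + (14−20.3)²/20.3 + (12−14.5)²/14.5 + (22−11.6)²/11.6 + (3−8.7)²/8.7 + (3−5.8)²/5.8 + (14−14.5)²/14.5
   = 0.052 + 0.069 + 0.052 + 5.828 + 1.955 + 0.431 + 9.324 + 3.734 + 1.352 + 0.017
Sum = 22.81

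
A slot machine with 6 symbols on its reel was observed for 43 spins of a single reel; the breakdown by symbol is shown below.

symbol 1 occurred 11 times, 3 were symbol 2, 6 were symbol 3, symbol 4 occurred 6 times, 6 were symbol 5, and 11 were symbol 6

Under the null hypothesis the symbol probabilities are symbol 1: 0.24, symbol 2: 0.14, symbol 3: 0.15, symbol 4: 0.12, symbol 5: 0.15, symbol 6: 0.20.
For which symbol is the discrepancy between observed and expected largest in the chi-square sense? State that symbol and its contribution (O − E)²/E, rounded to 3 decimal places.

Expected counts E_i = n·p_i: 43×0.24 = 10.32, 43×0.14 = 6.02, 43×0.15 = 6.45, 43×0.12 = 5.16, 43×0.15 = 6.45, 43×0.20 = 8.6.
χ² = (11−10.32)²/10.32 + (3−6.02)²/6.02 + (6−6.45)²/6.45 + (6−5.16)²/5.16 + (6−6.45)²/6.45 + (11−8.6)²/8.6
   = 0.0448 + 1.5150 + 0.0314 + 0.1367 + 0.0314 + 0.6698
The largest term is for symbol 2: 1.515.

symbol 2, 1.515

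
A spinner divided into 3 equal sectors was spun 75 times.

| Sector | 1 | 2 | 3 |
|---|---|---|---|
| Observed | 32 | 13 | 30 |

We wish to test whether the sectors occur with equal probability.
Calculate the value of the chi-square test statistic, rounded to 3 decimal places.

Expected count for each of the 3 categories: 75/3 = 25.
cat         O        E   (O−E)²/E
1          32       25     1.9600
2          13       25     5.7600
3          30       25     1.0000
Sum = 8.720

8.720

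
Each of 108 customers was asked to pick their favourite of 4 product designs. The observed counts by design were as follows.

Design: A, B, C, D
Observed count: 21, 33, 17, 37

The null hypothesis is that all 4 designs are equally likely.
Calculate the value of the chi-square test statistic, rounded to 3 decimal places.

Expected count for each of the 4 categories: 108/4 = 27.
A: (21 − 27)²/27 = 36/27 = 1.3333
B: (33 − 27)²/27 = 36/27 = 1.3333
C: (17 − 27)²/27 = 100/27 = 3.7037
D: (37 − 27)²/27 = 100/27 = 3.7037
Sum = 10.074

10.074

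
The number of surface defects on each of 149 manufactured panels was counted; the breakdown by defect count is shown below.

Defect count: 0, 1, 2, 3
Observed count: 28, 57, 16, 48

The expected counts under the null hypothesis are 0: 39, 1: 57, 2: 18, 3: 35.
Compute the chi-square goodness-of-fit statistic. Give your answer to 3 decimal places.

8.153

χ² = (28−39)²/39 + (57−57)²/57 + (16−18)²/18 + (48−35)²/35
   = 3.1026 + 0.0000 + 0.2222 + 4.8286
Sum = 8.153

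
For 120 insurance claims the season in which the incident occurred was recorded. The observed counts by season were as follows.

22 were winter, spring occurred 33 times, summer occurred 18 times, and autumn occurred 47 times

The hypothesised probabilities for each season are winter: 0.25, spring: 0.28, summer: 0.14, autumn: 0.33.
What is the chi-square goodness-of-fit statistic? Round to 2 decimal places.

Expected counts E_i = n·p_i: 120×0.25 = 30, 120×0.28 = 33.6, 120×0.14 = 16.8, 120×0.33 = 39.6.
cat         O        E   (O−E)²/E
winter     22       30      2.133
spring     33     33.6      0.011
summer     18     16.8      0.086
autumn     47     39.6      1.383
Sum = 3.61

3.61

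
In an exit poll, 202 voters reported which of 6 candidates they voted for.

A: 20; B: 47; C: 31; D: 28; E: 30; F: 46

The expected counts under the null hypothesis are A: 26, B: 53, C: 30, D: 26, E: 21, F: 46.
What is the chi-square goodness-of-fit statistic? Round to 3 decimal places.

6.108

cat         O        E   (O−E)²/E
A          20       26     1.3846
B          47       53     0.6792
C          31       30     0.0333
D          28       26     0.1538
E          30       21     3.8571
F          46       46     0.0000
Sum = 6.108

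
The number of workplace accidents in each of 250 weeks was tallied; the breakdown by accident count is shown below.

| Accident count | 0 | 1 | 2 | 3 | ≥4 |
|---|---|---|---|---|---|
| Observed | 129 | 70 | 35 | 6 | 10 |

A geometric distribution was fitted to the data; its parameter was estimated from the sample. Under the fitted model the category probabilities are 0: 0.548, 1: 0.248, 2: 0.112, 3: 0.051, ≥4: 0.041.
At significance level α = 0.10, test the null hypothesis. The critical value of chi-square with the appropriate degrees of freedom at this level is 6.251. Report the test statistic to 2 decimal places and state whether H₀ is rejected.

6.83; reject

Expected counts E_i = n·p_i: 250×0.548 = 137, 250×0.248 = 62, 250×0.112 = 28, 250×0.051 = 12.75, 250×0.041 = 10.25.
χ² = (129−137)²/137 + (70−62)²/62 + (35−28)²/28 + (6−12.75)²/12.75 + (10−10.25)²/10.25
   = 0.467 + 1.032 + 1.750 + 3.574 + 0.006
Sum = 6.83
df = 3. Since 6.83 > 6.251, we reject H₀.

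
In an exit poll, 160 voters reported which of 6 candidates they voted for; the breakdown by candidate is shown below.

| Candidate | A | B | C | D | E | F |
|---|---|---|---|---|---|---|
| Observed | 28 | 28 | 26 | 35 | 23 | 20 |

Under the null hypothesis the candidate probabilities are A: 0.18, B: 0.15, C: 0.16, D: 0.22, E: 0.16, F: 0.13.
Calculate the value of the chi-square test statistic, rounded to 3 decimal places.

0.991

Expected counts E_i = n·p_i: 160×0.18 = 28.8, 160×0.15 = 24, 160×0.16 = 25.6, 160×0.22 = 35.2, 160×0.16 = 25.6, 160×0.13 = 20.8.
A: (28 − 28.8)²/28.8 = 0.64/28.8 = 0.0222
B: (28 − 24)²/24 = 16/24 = 0.6667
C: (26 − 25.6)²/25.6 = 0.16/25.6 = 0.0063
D: (35 − 35.2)²/35.2 = 0.04/35.2 = 0.0011
E: (23 − 25.6)²/25.6 = 6.76/25.6 = 0.2641
F: (20 − 20.8)²/20.8 = 0.64/20.8 = 0.0308
Sum = 0.991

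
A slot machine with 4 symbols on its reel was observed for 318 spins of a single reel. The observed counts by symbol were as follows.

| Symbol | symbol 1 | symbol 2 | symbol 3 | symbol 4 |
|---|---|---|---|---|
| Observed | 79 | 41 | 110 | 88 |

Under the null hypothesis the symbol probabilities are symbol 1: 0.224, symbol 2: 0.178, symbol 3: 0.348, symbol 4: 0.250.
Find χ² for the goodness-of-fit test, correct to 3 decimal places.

Expected counts E_i = n·p_i: 318×0.224 = 71.232, 318×0.178 = 56.604, 318×0.348 = 110.664, 318×0.250 = 79.5.
cat           O        E   (O−E)²/E
symbol 1     79   71.232     0.8471
symbol 2     41   56.604     4.3015
symbol 3    110  110.664     0.0040
symbol 4     88     79.5     0.9088
Sum = 6.061

6.061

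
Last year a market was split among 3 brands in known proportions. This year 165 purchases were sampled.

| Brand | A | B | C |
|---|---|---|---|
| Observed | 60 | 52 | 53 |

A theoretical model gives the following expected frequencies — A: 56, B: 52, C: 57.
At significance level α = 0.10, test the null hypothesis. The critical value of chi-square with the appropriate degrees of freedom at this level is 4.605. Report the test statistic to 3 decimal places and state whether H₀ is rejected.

0.566; do not reject

A: (60 − 56)²/56 = 16/56 = 0.2857
B: (52 − 52)²/52 = 0/52 = 0.0000
C: (53 − 57)²/57 = 16/57 = 0.2807
Sum = 0.566
df = 2. Since 0.566 < 4.605, we do not reject H₀.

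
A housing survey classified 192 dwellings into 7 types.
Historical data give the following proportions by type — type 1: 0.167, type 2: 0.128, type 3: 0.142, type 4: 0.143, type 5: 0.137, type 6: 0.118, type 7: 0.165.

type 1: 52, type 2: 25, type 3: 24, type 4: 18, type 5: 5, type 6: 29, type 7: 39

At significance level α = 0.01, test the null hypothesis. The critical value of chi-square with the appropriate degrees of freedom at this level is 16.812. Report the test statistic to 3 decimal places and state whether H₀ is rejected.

36.772; reject

Expected counts E_i = n·p_i: 192×0.167 = 32.064, 192×0.128 = 24.576, 192×0.142 = 27.264, 192×0.143 = 27.456, 192×0.137 = 26.304, 192×0.118 = 22.656, 192×0.165 = 31.68.
cat         O        E   (O−E)²/E
type 1     52   32.064    12.3953
type 2     25   24.576     0.0073
type 3     24   27.264     0.3908
type 4     18   27.456     3.2567
type 5      5   26.304    17.2544
type 6     29   22.656     1.7764
type 7     39    31.68     1.6914
Sum = 36.772
df = 6. Since 36.772 > 16.812, we reject H₀.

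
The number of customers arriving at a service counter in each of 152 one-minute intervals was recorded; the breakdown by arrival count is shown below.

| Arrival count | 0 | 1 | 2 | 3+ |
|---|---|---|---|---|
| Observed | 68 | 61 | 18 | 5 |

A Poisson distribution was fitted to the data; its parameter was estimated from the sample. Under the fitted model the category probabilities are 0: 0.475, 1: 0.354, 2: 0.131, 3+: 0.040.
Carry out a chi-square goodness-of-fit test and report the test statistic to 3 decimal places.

Expected counts E_i = n·p_i: 152×0.475 = 72.2, 152×0.354 = 53.808, 152×0.131 = 19.912, 152×0.040 = 6.08.
0: (68 − 72.2)²/72.2 = 17.64/72.2 = 0.2443
1: (61 − 53.808)²/53.808 = 51.724864/53.808 = 0.9613
2: (18 − 19.912)²/19.912 = 3.655744/19.912 = 0.1836
3+: (5 − 6.08)²/6.08 = 1.1664/6.08 = 0.1918
Sum = 1.581

1.581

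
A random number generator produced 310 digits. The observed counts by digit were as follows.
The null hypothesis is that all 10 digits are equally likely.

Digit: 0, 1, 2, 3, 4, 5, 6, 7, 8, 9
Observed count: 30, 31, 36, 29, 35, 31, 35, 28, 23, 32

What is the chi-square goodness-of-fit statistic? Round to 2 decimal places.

Expected count for each of the 10 categories: 310/10 = 31.
0: (30 − 31)²/31 = 1/31 = 0.032
1: (31 − 31)²/31 = 0/31 = 0.000
2: (36 − 31)²/31 = 25/31 = 0.806
3: (29 − 31)²/31 = 4/31 = 0.129
4: (35 − 31)²/31 = 16/31 = 0.516
5: (31 − 31)²/31 = 0/31 = 0.000
6: (35 − 31)²/31 = 16/31 = 0.516
7: (28 − 31)²/31 = 9/31 = 0.290
8: (23 − 31)²/31 = 64/31 = 2.065
9: (32 − 31)²/31 = 1/31 = 0.032
Sum = 4.39

4.39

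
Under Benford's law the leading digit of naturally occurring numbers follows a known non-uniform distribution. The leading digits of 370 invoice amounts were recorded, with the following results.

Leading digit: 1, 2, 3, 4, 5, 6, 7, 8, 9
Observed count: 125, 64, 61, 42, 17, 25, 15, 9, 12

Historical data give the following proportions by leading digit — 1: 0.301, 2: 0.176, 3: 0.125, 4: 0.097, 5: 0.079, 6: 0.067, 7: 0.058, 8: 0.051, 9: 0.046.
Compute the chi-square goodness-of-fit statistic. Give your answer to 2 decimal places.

21.14

Expected counts E_i = n·p_i: 370×0.301 = 111.37, 370×0.176 = 65.12, 370×0.125 = 46.25, 370×0.097 = 35.89, 370×0.079 = 29.23, 370×0.067 = 24.79, 370×0.058 = 21.46, 370×0.051 = 18.87, 370×0.046 = 17.02.
χ² = (125−111.37)²/111.37 + (64−65.12)²/65.12 + (61−46.25)²/46.25 + (42−35.89)²/35.89 + (17−29.23)²/29.23 + (25−24.79)²/24.79 + (15−21.46)²/21.46 + (9−18.87)²/18.87 + (12−17.02)²/17.02
   = 1.668 + 0.019 + 4.704 + 1.040 + 5.117 + 0.002 + 1.945 + 5.163 + 1.481
Sum = 21.14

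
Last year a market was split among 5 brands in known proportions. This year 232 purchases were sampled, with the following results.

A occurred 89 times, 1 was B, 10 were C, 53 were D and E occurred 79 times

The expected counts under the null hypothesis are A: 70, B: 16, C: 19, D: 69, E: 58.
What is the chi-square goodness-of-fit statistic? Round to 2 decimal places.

34.80

χ² = (89−70)²/70 + (1−16)²/16 + (10−19)²/19 + (53−69)²/69 + (79−58)²/58
   = 5.157 + 14.063 + 4.263 + 3.710 + 7.603
Sum = 34.80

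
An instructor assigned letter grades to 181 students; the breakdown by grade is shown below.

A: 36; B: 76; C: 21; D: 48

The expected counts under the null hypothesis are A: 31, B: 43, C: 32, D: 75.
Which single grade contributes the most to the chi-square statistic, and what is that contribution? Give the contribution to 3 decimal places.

cat         O        E   (O−E)²/E
A          36       31     0.8065
B          76       43    25.3256
C          21       32     3.7813
D          48       75     9.7200
The largest term is for B: 25.326.

B, 25.326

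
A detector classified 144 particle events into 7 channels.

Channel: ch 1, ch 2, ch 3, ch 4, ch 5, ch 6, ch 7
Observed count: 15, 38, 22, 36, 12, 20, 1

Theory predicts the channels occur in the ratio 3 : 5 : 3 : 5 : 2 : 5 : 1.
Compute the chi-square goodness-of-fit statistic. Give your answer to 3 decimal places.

Ratio total = 24. Expected counts: 144×3/24 = 18, 144×5/24 = 30, 144×3/24 = 18, 144×5/24 = 30, 144×2/24 = 12, 144×5/24 = 30, 144×1/24 = 6.
χ² = (15−18)²/18 + (38−30)²/30 + (22−18)²/18 + (36−30)²/30 + (12−12)²/12 + (20−30)²/30 + (1−6)²/6
   = 0.5000 + 2.1333 + 0.8889 + 1.2000 + 0.0000 + 3.3333 + 4.1667
Sum = 12.222

12.222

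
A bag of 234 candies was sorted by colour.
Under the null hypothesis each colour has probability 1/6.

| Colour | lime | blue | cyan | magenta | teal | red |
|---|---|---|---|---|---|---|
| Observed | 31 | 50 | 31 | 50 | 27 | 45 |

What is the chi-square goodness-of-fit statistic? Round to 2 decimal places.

14.10

Under H₀ each category has probability 1/6, so each expected count is 234/6 = 39.
χ² = (31−39)²/39 + (50−39)²/39 + (31−39)²/39 + (50−39)²/39 + (27−39)²/39 + (45−39)²/39
   = 1.641 + 3.103 + 1.641 + 3.103 + 3.692 + 0.923
Sum = 14.10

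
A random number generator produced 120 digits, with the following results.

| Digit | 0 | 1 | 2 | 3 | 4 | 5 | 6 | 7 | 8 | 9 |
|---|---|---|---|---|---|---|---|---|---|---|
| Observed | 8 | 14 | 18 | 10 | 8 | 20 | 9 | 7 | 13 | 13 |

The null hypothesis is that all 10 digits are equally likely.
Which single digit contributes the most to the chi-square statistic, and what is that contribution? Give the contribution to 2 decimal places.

Under H₀ each category has probability 1/10, so each expected count is 120/10 = 12.
0: (8 − 12)²/12 = 16/12 = 1.333
1: (14 − 12)²/12 = 4/12 = 0.333
2: (18 − 12)²/12 = 36/12 = 3.000
3: (10 − 12)²/12 = 4/12 = 0.333
4: (8 − 12)²/12 = 16/12 = 1.333
5: (20 − 12)²/12 = 64/12 = 5.333
6: (9 − 12)²/12 = 9/12 = 0.750
7: (7 − 12)²/12 = 25/12 = 2.083
8: (13 − 12)²/12 = 1/12 = 0.083
9: (13 − 12)²/12 = 1/12 = 0.083
The largest term is for 5: 5.33.

5, 5.33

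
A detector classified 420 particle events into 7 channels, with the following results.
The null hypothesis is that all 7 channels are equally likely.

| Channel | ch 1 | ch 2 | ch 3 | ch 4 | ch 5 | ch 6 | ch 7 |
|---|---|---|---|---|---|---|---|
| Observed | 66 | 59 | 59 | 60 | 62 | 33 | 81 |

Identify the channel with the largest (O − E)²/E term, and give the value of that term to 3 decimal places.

Under H₀ each category has probability 1/7, so each expected count is 420/7 = 60.
cat         O        E   (O−E)²/E
ch 1       66       60     0.6000
ch 2       59       60     0.0167
ch 3       59       60     0.0167
ch 4       60       60     0.0000
ch 5       62       60     0.0667
ch 6       33       60    12.1500
ch 7       81       60     7.3500
The largest term is for ch 6: 12.150.

ch 6, 12.150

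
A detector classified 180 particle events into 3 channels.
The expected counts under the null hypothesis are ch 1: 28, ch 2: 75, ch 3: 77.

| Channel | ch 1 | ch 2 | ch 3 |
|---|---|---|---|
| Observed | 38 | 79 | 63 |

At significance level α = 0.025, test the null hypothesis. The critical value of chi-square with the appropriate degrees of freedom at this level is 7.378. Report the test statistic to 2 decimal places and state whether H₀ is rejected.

ch 1: (38 − 28)²/28 = 100/28 = 3.571
ch 2: (79 − 75)²/75 = 16/75 = 0.213
ch 3: (63 − 77)²/77 = 196/77 = 2.545
Sum = 6.33
df = 2. Since 6.33 < 7.378, we do not reject H₀.

6.33; do not reject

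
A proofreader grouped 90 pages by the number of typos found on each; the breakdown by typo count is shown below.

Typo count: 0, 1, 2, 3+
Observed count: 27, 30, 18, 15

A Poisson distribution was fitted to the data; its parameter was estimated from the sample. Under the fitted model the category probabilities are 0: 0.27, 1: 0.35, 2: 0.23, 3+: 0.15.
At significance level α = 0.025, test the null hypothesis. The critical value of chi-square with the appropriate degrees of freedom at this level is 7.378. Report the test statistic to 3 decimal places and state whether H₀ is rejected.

Expected counts E_i = n·p_i: 90×0.27 = 24.3, 90×0.35 = 31.5, 90×0.23 = 20.7, 90×0.15 = 13.5.
χ² = (27−24.3)²/24.3 + (30−31.5)²/31.5 + (18−20.7)²/20.7 + (15−13.5)²/13.5
   = 0.3000 + 0.0714 + 0.3522 + 0.1667
Sum = 0.890
df = 2. Since 0.890 < 7.378, we do not reject H₀.

0.890; do not reject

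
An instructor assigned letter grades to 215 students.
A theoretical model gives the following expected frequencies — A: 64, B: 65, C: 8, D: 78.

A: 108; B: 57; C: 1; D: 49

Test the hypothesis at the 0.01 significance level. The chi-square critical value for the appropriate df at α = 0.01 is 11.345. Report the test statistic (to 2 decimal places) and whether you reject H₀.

48.14; reject

χ² = (108−64)²/64 + (57−65)²/65 + (1−8)²/8 + (49−78)²/78
   = 30.250 + 0.985 + 6.125 + 10.782
Sum = 48.14
df = 3. Since 48.14 > 11.345, we reject H₀.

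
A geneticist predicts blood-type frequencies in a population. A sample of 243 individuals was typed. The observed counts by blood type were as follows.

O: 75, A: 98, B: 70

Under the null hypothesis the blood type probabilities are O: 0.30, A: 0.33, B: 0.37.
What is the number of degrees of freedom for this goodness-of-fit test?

2

There are k = 3 categories and no parameters were estimated from the data, so df = 3 − 1 = 2.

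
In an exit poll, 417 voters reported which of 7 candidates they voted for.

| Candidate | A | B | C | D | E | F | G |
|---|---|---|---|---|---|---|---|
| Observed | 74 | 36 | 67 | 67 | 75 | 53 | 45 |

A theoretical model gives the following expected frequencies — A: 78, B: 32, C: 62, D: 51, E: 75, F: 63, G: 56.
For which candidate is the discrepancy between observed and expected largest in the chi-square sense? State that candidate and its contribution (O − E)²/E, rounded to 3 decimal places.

D, 5.020

χ² = (74−78)²/78 + (36−32)²/32 + (67−62)²/62 + (67−51)²/51 + (75−75)²/75 + (53−63)²/63 + (45−56)²/56
   = 0.2051 + 0.5000 + 0.4032 + 5.0196 + 0.0000 + 1.5873 + 2.1607
The largest term is for D: 5.020.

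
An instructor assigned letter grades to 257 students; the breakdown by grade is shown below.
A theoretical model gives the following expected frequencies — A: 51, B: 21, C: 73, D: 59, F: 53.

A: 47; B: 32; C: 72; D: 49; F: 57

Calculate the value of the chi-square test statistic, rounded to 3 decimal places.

8.086

cat         O        E   (O−E)²/E
A          47       51     0.3137
B          32       21     5.7619
C          72       73     0.0137
D          49       59     1.6949
F          57       53     0.3019
Sum = 8.086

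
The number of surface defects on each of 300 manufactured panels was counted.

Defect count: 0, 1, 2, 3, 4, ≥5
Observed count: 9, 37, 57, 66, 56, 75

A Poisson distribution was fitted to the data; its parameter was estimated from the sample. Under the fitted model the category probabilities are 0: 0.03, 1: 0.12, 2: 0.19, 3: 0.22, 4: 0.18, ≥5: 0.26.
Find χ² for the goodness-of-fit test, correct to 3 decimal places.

Expected counts E_i = n·p_i: 300×0.03 = 9, 300×0.12 = 36, 300×0.19 = 57, 300×0.22 = 66, 300×0.18 = 54, 300×0.26 = 78.
0: (9 − 9)²/9 = 0/9 = 0.0000
1: (37 − 36)²/36 = 1/36 = 0.0278
2: (57 − 57)²/57 = 0/57 = 0.0000
3: (66 − 66)²/66 = 0/66 = 0.0000
4: (56 − 54)²/54 = 4/54 = 0.0741
≥5: (75 − 78)²/78 = 9/78 = 0.1154
Sum = 0.217

0.217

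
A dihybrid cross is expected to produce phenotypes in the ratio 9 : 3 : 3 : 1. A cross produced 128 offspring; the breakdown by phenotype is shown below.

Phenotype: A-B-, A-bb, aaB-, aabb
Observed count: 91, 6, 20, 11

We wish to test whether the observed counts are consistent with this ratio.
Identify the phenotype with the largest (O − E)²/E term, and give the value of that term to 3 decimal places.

A-bb, 13.500

Ratio total = 16. Expected counts: 128×9/16 = 72, 128×3/16 = 24, 128×3/16 = 24, 128×1/16 = 8.
cat         O        E   (O−E)²/E
A-B-       91       72     5.0139
A-bb        6       24    13.5000
aaB-       20       24     0.6667
aabb       11        8     1.1250
The largest term is for A-bb: 13.500.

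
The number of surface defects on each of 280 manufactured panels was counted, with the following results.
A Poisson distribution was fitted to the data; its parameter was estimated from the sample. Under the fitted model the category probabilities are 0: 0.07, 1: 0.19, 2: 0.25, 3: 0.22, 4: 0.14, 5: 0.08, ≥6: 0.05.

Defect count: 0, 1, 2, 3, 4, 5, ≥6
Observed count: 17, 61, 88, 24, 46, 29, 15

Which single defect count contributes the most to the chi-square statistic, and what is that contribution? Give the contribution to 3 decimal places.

3, 22.951

Expected counts E_i = n·p_i: 280×0.07 = 19.6, 280×0.19 = 53.2, 280×0.25 = 70, 280×0.22 = 61.6, 280×0.14 = 39.2, 280×0.08 = 22.4, 280×0.05 = 14.
0: (17 − 19.6)²/19.6 = 6.76/19.6 = 0.3449
1: (61 − 53.2)²/53.2 = 60.84/53.2 = 1.1436
2: (88 − 70)²/70 = 324/70 = 4.6286
3: (24 − 61.6)²/61.6 = 1413.76/61.6 = 22.9506
4: (46 − 39.2)²/39.2 = 46.24/39.2 = 1.1796
5: (29 − 22.4)²/22.4 = 43.56/22.4 = 1.9446
≥6: (15 − 14)²/14 = 1/14 = 0.0714
The largest term is for 3: 22.951.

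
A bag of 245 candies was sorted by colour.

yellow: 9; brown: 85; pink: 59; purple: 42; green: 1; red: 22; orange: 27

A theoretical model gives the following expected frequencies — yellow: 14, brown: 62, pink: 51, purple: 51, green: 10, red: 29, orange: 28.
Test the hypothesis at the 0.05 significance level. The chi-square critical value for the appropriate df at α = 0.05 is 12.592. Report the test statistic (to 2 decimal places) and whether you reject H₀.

yellow: (9 − 14)²/14 = 25/14 = 1.786
brown: (85 − 62)²/62 = 529/62 = 8.532
pink: (59 − 51)²/51 = 64/51 = 1.255
purple: (42 − 51)²/51 = 81/51 = 1.588
green: (1 − 10)²/10 = 81/10 = 8.100
red: (22 − 29)²/29 = 49/29 = 1.690
orange: (27 − 28)²/28 = 1/28 = 0.036
Sum = 22.99
df = 6. Since 22.99 > 12.592, we reject H₀.

22.99; reject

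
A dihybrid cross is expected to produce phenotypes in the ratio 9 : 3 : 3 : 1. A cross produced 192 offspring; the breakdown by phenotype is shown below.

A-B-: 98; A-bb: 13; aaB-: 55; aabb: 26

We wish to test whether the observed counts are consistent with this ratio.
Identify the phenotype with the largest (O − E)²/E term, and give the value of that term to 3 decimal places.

Ratio total = 16. Expected counts: 192×9/16 = 108, 192×3/16 = 36, 192×3/16 = 36, 192×1/16 = 12.
A-B-: (98 − 108)²/108 = 100/108 = 0.9259
A-bb: (13 − 36)²/36 = 529/36 = 14.6944
aaB-: (55 − 36)²/36 = 361/36 = 10.0278
aabb: (26 − 12)²/12 = 196/12 = 16.3333
The largest term is for aabb: 16.333.

aabb, 16.333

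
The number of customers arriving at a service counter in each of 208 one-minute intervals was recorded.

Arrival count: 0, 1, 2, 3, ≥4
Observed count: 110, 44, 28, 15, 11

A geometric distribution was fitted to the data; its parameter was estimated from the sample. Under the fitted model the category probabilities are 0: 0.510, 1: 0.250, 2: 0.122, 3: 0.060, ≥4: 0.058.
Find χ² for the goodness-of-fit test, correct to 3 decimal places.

2.250

Expected counts E_i = n·p_i: 208×0.510 = 106.08, 208×0.250 = 52, 208×0.122 = 25.376, 208×0.060 = 12.48, 208×0.058 = 12.064.
0: (110 − 106.08)²/106.08 = 15.3664/106.08 = 0.1449
1: (44 − 52)²/52 = 64/52 = 1.2308
2: (28 − 25.376)²/25.376 = 6.885376/25.376 = 0.2713
3: (15 − 12.48)²/12.48 = 6.3504/12.48 = 0.5088
≥4: (11 − 12.064)²/12.064 = 1.132096/12.064 = 0.0938
Sum = 2.250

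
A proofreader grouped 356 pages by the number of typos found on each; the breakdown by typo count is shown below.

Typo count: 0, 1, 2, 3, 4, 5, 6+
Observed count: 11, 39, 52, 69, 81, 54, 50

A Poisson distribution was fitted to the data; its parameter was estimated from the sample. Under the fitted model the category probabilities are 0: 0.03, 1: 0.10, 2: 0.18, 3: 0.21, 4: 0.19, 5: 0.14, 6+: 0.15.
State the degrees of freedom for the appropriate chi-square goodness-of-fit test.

5

There are k = 7 categories and 1 parameter estimated from the data, so df = 7 − 1 − 1 = 5.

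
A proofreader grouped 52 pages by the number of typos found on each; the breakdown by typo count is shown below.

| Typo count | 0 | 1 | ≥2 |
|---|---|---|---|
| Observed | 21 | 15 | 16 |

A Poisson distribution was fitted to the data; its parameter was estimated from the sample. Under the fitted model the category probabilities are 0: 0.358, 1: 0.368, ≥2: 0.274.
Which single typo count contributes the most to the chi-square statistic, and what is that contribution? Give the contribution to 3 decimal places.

1, 0.894

Expected counts E_i = n·p_i: 52×0.358 = 18.616, 52×0.368 = 19.136, 52×0.274 = 14.248.
χ² = (21−18.616)²/18.616 + (15−19.136)²/19.136 + (16−14.248)²/14.248
   = 0.3053 + 0.8939 + 0.2154
The largest term is for 1: 0.894.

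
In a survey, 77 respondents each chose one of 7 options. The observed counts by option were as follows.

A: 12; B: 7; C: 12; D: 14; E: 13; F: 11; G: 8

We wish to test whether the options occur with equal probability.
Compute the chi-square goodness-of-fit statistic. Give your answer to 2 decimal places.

Under H₀ each category has probability 1/7, so each expected count is 77/7 = 11.
χ² = (12−11)²/11 + (7−11)²/11 + (12−11)²/11 + (14−11)²/11 + (13−11)²/11 + (11−11)²/11 + (8−11)²/11
   = 0.091 + 1.455 + 0.091 + 0.818 + 0.364 + 0.000 + 0.818
Sum = 3.64

3.64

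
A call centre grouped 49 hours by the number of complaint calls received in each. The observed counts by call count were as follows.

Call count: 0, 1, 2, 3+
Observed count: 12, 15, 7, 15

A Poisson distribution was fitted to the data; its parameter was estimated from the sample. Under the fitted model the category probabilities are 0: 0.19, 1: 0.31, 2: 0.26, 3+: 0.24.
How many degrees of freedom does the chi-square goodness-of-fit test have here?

2

There are k = 4 categories and 1 parameter estimated from the data, so df = 4 − 1 − 1 = 2.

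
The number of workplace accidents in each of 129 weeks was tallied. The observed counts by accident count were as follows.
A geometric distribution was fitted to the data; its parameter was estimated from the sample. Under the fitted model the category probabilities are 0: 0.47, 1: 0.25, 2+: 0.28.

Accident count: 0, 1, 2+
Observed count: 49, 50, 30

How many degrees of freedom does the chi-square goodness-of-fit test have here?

There are k = 3 categories and 1 parameter estimated from the data, so df = 3 − 1 − 1 = 1.

1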